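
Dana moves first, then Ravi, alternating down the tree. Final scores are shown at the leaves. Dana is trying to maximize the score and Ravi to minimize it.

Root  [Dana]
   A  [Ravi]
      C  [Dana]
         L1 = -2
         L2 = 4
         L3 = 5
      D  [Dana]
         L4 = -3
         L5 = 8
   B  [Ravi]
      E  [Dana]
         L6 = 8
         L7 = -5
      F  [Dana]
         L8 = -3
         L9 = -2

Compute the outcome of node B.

E (Dana): max(8, -5) = 8
F (Dana): max(-3, -2) = -2
B (Ravi): min(8, -2) = -2

-2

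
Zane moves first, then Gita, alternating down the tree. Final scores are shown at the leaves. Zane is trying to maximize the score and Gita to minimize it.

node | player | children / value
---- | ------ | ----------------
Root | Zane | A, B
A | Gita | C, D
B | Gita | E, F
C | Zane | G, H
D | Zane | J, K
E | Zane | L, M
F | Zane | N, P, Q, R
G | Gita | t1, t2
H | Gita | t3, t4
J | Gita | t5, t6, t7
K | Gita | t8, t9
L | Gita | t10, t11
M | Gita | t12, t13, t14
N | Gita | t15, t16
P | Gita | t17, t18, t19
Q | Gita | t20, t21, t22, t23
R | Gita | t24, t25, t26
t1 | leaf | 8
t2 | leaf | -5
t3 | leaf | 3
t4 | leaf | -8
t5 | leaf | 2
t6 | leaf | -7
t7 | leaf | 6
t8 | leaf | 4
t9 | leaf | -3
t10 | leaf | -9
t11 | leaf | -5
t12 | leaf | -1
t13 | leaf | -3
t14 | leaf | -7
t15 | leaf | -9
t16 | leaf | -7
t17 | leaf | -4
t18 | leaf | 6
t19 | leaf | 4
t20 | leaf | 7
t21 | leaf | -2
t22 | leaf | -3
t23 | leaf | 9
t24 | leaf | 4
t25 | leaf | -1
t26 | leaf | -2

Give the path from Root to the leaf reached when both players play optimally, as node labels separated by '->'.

Root -> A -> C -> G -> t2

G (Gita): min(8, -5) = -5
H (Gita): min(3, -8) = -8
C (Zane): max(-5, -8) = -5
J (Gita): min(2, -7, 6) = -7
K (Gita): min(4, -3) = -3
D (Zane): max(-7, -3) = -3
A (Gita): min(-5, -3) = -5
L (Gita): min(-9, -5) = -9
M (Gita): min(-1, -3, -7) = -7
E (Zane): max(-9, -7) = -7
N (Gita): min(-9, -7) = -9
P (Gita): min(-4, 6, 4) = -4
Q (Gita): min(7, -2, -3, 9) = -3
R (Gita): min(4, -1, -2) = -2
F (Zane): max(-9, -4, -3, -2) = -2
B (Gita): min(-7, -2) = -7
Root (Zane): max(-5, -7) = -5
At Root, Zane picks A (highest: -5).
At A, Gita picks C (lowest: -5).
At C, Zane picks G (highest: -5).
At G, Gita picks t2 (lowest: -5).
Terminal value -5.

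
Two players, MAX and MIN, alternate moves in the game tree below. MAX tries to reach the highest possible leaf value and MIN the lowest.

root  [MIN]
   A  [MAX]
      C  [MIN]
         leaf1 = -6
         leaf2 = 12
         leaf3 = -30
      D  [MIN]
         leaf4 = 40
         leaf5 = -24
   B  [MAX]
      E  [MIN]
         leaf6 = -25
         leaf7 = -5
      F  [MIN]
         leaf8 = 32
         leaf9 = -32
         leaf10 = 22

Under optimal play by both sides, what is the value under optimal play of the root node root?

-25

C (MIN): min(-6, 12, -30) = -30
D (MIN): min(40, -24) = -24
A (MAX): max(-30, -24) = -24
E (MIN): min(-25, -5) = -25
F (MIN): min(32, -32, 22) = -32
B (MAX): max(-25, -32) = -25
root (MIN): min(-24, -25) = -25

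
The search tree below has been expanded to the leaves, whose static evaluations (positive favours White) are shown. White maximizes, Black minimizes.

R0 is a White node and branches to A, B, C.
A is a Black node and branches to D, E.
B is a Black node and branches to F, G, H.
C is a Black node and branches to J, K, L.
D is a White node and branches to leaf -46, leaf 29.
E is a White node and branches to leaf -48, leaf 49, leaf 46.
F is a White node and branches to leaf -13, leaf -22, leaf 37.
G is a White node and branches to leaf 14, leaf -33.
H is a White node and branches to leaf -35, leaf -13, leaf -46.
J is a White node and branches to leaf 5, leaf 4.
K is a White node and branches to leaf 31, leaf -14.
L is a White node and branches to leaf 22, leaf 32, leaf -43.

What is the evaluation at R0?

29

D (White): max(-46, 29) = 29
E (White): max(-48, 49, 46) = 49
A (Black): min(29, 49) = 29
F (White): max(-13, -22, 37) = 37
G (White): max(14, -33) = 14
H (White): max(-35, -13, -46) = -13
B (Black): min(37, 14, -13) = -13
J (White): max(5, 4) = 5
K (White): max(31, -14) = 31
L (White): max(22, 32, -43) = 32
C (Black): min(5, 31, 32) = 5
R0 (White): max(29, -13, 5) = 29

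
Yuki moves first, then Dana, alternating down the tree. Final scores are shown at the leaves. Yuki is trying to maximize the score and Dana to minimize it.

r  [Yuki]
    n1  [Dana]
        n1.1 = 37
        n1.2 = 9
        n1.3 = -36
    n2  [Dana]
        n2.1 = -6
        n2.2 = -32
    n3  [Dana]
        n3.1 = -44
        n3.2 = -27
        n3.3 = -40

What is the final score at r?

-32

n1 (Dana): min(37, 9, -36) = -36
n2 (Dana): min(-6, -32) = -32
n3 (Dana): min(-44, -27, -40) = -44
r (Yuki): max(-36, -32, -44) = -32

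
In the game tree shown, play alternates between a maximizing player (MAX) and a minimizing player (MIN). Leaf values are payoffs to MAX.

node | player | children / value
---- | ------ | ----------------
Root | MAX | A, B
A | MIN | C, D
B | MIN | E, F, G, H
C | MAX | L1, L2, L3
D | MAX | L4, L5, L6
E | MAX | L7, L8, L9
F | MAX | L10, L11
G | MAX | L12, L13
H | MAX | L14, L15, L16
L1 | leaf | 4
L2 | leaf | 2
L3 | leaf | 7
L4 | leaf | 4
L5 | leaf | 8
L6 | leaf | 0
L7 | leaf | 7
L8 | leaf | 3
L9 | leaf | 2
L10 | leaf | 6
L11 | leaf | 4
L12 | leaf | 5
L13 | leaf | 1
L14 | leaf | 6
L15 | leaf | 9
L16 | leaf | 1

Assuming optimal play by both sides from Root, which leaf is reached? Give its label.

L3

C (MAX): max(4, 2, 7) = 7
D (MAX): max(4, 8, 0) = 8
A (MIN): min(7, 8) = 7
E (MAX): max(7, 3, 2) = 7
F (MAX): max(6, 4) = 6
G (MAX): max(5, 1) = 5
H (MAX): max(6, 9, 1) = 9
B (MIN): min(7, 6, 5, 9) = 5
Root (MAX): max(7, 5) = 7
At Root, MAX picks A (highest: 7).
At A, MIN picks C (lowest: 7).
At C, MAX picks L3 (highest: 7).
Terminal value 7.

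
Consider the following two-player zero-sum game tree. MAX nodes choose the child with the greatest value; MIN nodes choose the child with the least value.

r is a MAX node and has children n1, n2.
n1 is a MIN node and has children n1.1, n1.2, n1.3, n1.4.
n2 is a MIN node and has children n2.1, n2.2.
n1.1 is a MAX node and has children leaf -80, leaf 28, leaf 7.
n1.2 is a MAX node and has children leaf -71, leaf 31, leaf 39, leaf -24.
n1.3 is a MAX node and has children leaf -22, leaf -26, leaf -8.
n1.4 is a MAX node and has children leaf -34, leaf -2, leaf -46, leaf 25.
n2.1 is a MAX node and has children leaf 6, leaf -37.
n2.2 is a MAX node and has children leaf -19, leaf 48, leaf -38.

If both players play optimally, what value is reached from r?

n1.1 (MAX): max(-80, 28, 7) = 28
n1.2 (MAX): max(-71, 31, 39, -24) = 39
n1.3 (MAX): max(-22, -26, -8) = -8
n1.4 (MAX): max(-34, -2, -46, 25) = 25
n1 (MIN): min(28, 39, -8, 25) = -8
n2.1 (MAX): max(6, -37) = 6
n2.2 (MAX): max(-19, 48, -38) = 48
n2 (MIN): min(6, 48) = 6
r (MAX): max(-8, 6) = 6

6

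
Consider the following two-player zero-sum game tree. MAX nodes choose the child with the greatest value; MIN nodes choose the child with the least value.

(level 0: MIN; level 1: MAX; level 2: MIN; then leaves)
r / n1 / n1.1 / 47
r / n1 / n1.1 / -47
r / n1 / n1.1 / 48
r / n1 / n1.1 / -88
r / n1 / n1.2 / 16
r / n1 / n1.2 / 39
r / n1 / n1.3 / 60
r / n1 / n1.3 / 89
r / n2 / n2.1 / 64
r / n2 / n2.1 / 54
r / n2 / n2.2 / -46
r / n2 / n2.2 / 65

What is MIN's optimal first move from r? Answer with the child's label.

n2

n1.1 (MIN): min(47, -47, 48, -88) = -88
n1.2 (MIN): min(16, 39) = 16
n1.3 (MIN): min(60, 89) = 60
n1 (MAX): max(-88, 16, 60) = 60
n2.1 (MIN): min(64, 54) = 54
n2.2 (MIN): min(-46, 65) = -46
n2 (MAX): max(54, -46) = 54
r (MIN): min(60, 54) = 54
MIN at r wants the lowest of {n1=60, n2=54}, so chooses n2.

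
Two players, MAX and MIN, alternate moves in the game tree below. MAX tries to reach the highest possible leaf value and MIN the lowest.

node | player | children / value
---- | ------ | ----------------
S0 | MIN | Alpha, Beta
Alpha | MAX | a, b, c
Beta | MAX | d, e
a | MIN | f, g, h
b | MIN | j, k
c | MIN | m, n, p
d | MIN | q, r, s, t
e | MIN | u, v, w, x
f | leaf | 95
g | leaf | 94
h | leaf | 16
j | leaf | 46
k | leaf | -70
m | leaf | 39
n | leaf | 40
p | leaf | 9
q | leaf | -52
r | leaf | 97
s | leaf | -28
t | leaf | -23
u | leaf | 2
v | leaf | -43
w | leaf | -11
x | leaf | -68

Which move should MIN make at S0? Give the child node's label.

a (MIN): min(95, 94, 16) = 16
b (MIN): min(46, -70) = -70
c (MIN): min(39, 40, 9) = 9
Alpha (MAX): max(16, -70, 9) = 16
d (MIN): min(-52, 97, -28, -23) = -52
e (MIN): min(2, -43, -11, -68) = -68
Beta (MAX): max(-52, -68) = -52
S0 (MIN): min(16, -52) = -52
MIN at S0 wants the lowest of {Alpha=16, Beta=-52}, so chooses Beta.

Beta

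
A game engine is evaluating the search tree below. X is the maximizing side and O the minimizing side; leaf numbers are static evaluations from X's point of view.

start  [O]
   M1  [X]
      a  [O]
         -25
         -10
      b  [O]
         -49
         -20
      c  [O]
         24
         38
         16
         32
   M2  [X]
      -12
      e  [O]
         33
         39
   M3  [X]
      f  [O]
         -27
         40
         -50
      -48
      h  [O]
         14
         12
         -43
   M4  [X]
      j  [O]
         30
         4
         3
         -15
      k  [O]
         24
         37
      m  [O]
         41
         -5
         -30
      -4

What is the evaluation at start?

-43

a (O): min(-25, -10) = -25
b (O): min(-49, -20) = -49
c (O): min(24, 38, 16, 32) = 16
M1 (X): max(-25, -49, 16) = 16
e (O): min(33, 39) = 33
M2 (X): max(-12, 33) = 33
f (O): min(-27, 40, -50) = -50
h (O): min(14, 12, -43) = -43
M3 (X): max(-50, -48, -43) = -43
j (O): min(30, 4, 3, -15) = -15
k (O): min(24, 37) = 24
m (O): min(41, -5, -30) = -30
M4 (X): max(-15, 24, -30, -4) = 24
start (O): min(16, 33, -43, 24) = -43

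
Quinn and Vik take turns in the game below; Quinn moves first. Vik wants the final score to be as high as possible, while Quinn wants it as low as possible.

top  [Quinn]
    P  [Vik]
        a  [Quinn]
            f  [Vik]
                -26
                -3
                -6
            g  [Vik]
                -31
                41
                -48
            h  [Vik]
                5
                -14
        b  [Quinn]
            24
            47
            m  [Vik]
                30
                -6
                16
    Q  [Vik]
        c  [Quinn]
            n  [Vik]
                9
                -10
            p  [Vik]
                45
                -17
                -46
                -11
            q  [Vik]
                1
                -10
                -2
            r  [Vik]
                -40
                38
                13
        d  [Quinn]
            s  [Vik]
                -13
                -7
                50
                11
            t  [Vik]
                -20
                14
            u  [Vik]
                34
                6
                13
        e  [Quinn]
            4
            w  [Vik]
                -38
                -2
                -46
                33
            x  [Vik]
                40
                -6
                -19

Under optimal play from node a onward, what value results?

f (Vik): max(-26, -3, -6) = -3
g (Vik): max(-31, 41, -48) = 41
h (Vik): max(5, -14) = 5
a (Quinn): min(-3, 41, 5) = -3

-3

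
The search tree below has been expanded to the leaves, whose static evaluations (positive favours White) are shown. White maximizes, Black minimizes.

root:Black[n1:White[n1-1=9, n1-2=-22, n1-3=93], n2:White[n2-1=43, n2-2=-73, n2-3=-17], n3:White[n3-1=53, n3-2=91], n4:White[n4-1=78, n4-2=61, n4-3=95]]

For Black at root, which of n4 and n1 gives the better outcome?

n4 (White): max(78, 61, 95) = 95
n1 (White): max(9, -22, 93) = 93
Black prefers the lower value; n4=95, n1=93. n1 is better since 93 < 95.

n1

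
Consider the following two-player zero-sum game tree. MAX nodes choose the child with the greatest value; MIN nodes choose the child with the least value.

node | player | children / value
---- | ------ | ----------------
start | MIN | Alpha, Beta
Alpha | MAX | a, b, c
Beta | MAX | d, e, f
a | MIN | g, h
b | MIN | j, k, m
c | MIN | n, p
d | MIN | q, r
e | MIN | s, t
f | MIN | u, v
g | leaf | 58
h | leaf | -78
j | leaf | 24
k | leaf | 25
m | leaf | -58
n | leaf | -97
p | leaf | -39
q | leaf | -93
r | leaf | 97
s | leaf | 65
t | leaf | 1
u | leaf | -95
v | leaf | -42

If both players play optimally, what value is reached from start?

a (MIN): min(58, -78) = -78
b (MIN): min(24, 25, -58) = -58
c (MIN): min(-97, -39) = -97
Alpha (MAX): max(-78, -58, -97) = -58
d (MIN): min(-93, 97) = -93
e (MIN): min(65, 1) = 1
f (MIN): min(-95, -42) = -95
Beta (MAX): max(-93, 1, -95) = 1
start (MIN): min(-58, 1) = -58

-58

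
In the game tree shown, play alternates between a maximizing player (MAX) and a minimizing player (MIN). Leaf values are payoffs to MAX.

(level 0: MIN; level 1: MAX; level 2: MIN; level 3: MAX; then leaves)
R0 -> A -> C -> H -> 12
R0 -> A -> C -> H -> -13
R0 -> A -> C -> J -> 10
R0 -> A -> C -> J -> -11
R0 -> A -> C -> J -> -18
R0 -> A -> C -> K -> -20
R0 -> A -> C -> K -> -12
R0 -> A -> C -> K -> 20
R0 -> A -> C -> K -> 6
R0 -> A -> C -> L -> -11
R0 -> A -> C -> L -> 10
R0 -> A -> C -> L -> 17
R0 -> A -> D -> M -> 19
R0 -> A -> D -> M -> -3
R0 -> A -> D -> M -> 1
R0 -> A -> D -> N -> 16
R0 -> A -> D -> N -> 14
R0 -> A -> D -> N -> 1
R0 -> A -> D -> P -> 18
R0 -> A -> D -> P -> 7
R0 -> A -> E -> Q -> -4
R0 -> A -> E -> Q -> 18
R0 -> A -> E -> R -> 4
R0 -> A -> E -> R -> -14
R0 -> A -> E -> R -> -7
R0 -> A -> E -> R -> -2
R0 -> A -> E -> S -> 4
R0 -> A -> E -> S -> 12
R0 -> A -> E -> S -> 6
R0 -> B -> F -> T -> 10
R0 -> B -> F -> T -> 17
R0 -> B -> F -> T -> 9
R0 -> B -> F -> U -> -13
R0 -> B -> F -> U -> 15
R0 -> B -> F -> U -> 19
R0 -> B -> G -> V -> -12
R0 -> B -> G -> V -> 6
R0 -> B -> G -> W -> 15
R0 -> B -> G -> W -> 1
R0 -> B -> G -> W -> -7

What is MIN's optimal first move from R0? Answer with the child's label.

H (MAX): max(12, -13) = 12
J (MAX): max(10, -11, -18) = 10
K (MAX): max(-20, -12, 20, 6) = 20
L (MAX): max(-11, 10, 17) = 17
C (MIN): min(12, 10, 20, 17) = 10
M (MAX): max(19, -3, 1) = 19
N (MAX): max(16, 14, 1) = 16
P (MAX): max(18, 7) = 18
D (MIN): min(19, 16, 18) = 16
Q (MAX): max(-4, 18) = 18
R (MAX): max(4, -14, -7, -2) = 4
S (MAX): max(4, 12, 6) = 12
E (MIN): min(18, 4, 12) = 4
A (MAX): max(10, 16, 4) = 16
T (MAX): max(10, 17, 9) = 17
U (MAX): max(-13, 15, 19) = 19
F (MIN): min(17, 19) = 17
V (MAX): max(-12, 6) = 6
W (MAX): max(15, 1, -7) = 15
G (MIN): min(6, 15) = 6
B (MAX): max(17, 6) = 17
R0 (MIN): min(16, 17) = 16
MIN at R0 wants the lowest of {A=16, B=17}, so chooses A.

A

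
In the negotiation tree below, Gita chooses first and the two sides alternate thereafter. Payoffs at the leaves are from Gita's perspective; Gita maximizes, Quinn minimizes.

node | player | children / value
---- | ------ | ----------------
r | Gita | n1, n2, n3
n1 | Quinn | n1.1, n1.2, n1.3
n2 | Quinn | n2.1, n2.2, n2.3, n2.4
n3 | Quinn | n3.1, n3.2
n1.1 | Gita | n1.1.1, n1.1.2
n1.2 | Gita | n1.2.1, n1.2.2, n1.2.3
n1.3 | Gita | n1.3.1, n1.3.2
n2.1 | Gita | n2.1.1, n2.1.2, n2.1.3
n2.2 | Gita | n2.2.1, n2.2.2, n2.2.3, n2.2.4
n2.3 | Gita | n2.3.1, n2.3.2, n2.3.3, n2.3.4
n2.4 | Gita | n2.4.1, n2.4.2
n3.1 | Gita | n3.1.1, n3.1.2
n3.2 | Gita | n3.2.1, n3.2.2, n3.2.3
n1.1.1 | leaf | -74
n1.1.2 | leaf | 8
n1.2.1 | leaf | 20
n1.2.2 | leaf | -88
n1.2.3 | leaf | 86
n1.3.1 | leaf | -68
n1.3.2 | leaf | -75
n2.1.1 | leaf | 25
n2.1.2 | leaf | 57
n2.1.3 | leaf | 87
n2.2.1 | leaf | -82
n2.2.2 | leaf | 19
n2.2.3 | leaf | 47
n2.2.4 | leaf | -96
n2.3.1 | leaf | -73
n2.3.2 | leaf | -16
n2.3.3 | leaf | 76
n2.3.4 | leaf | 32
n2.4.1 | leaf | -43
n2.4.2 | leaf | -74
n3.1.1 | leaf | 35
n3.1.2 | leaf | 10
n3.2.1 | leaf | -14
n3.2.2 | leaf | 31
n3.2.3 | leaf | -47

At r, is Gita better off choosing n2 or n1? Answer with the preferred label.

n2.1 (Gita): max(25, 57, 87) = 87
n2.2 (Gita): max(-82, 19, 47, -96) = 47
n2.3 (Gita): max(-73, -16, 76, 32) = 76
n2.4 (Gita): max(-43, -74) = -43
n2 (Quinn): min(87, 47, 76, -43) = -43
n1.1 (Gita): max(-74, 8) = 8
n1.2 (Gita): max(20, -88, 86) = 86
n1.3 (Gita): max(-68, -75) = -68
n1 (Quinn): min(8, 86, -68) = -68
Gita prefers the higher value; n2=-43, n1=-68. n2 is better since -43 > -68.

n2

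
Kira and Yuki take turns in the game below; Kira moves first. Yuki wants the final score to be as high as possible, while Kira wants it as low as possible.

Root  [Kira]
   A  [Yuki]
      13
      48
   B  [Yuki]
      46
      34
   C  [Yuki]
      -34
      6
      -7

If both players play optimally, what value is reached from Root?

6

A (Yuki): max(13, 48) = 48
B (Yuki): max(46, 34) = 46
C (Yuki): max(-34, 6, -7) = 6
Root (Kira): min(48, 46, 6) = 6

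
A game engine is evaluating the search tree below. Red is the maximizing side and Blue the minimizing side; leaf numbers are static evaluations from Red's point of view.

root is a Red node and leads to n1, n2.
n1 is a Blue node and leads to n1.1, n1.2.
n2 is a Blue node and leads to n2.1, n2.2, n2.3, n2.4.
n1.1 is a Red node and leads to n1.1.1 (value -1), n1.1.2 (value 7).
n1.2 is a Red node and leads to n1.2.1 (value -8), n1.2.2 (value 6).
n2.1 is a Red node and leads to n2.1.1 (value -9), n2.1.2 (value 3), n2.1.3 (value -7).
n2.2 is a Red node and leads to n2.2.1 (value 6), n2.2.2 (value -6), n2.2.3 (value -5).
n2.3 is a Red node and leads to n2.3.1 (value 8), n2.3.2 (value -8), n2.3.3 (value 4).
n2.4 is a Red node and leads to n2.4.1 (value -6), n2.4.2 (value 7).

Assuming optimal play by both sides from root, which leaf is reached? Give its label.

n1.1 (Red): max(-1, 7) = 7
n1.2 (Red): max(-8, 6) = 6
n1 (Blue): min(7, 6) = 6
n2.1 (Red): max(-9, 3, -7) = 3
n2.2 (Red): max(6, -6, -5) = 6
n2.3 (Red): max(8, -8, 4) = 8
n2.4 (Red): max(-6, 7) = 7
n2 (Blue): min(3, 6, 8, 7) = 3
root (Red): max(6, 3) = 6
At root, Red picks n1 (highest: 6).
At n1, Blue picks n1.2 (lowest: 6).
At n1.2, Red picks n1.2.2 (highest: 6).
Terminal value 6.

n1.2.2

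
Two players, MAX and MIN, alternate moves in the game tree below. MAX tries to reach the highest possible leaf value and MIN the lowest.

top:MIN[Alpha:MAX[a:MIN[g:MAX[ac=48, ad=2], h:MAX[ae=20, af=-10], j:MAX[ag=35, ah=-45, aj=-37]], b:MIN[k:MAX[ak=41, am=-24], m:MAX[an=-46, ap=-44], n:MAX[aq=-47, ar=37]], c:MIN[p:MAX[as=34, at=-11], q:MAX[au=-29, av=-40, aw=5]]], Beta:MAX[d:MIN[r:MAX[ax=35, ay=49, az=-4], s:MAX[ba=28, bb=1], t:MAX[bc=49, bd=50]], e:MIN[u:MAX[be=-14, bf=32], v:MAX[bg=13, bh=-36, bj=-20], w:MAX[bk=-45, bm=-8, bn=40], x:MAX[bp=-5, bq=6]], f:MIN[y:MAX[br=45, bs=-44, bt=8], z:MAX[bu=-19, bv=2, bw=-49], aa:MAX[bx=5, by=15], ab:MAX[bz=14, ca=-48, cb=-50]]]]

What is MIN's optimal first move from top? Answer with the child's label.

g (MAX): max(48, 2) = 48
h (MAX): max(20, -10) = 20
j (MAX): max(35, -45, -37) = 35
a (MIN): min(48, 20, 35) = 20
k (MAX): max(41, -24) = 41
m (MAX): max(-46, -44) = -44
n (MAX): max(-47, 37) = 37
b (MIN): min(41, -44, 37) = -44
p (MAX): max(34, -11) = 34
q (MAX): max(-29, -40, 5) = 5
c (MIN): min(34, 5) = 5
Alpha (MAX): max(20, -44, 5) = 20
r (MAX): max(35, 49, -4) = 49
s (MAX): max(28, 1) = 28
t (MAX): max(49, 50) = 50
d (MIN): min(49, 28, 50) = 28
u (MAX): max(-14, 32) = 32
v (MAX): max(13, -36, -20) = 13
w (MAX): max(-45, -8, 40) = 40
x (MAX): max(-5, 6) = 6
e (MIN): min(32, 13, 40, 6) = 6
y (MAX): max(45, -44, 8) = 45
z (MAX): max(-19, 2, -49) = 2
aa (MAX): max(5, 15) = 15
ab (MAX): max(14, -48, -50) = 14
f (MIN): min(45, 2, 15, 14) = 2
Beta (MAX): max(28, 6, 2) = 28
top (MIN): min(20, 28) = 20
MIN at top wants the lowest of {Alpha=20, Beta=28}, so chooses Alpha.

Alpha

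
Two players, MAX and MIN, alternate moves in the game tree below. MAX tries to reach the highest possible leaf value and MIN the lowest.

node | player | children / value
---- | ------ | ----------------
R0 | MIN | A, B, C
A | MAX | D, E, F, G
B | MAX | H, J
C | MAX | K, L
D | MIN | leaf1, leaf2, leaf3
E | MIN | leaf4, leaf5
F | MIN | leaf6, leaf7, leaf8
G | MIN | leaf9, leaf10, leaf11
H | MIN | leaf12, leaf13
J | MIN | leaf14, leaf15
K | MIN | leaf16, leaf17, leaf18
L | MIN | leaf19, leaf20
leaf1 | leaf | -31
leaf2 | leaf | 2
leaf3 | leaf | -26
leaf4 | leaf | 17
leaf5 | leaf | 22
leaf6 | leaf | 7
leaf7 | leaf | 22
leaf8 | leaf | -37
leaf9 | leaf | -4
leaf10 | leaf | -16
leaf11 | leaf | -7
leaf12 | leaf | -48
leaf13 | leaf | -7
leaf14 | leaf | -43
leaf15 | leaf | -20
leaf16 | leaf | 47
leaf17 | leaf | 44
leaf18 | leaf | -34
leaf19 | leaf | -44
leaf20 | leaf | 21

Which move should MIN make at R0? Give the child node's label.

B

D (MIN): min(-31, 2, -26) = -31
E (MIN): min(17, 22) = 17
F (MIN): min(7, 22, -37) = -37
G (MIN): min(-4, -16, -7) = -16
A (MAX): max(-31, 17, -37, -16) = 17
H (MIN): min(-48, -7) = -48
J (MIN): min(-43, -20) = -43
B (MAX): max(-48, -43) = -43
K (MIN): min(47, 44, -34) = -34
L (MIN): min(-44, 21) = -44
C (MAX): max(-34, -44) = -34
R0 (MIN): min(17, -43, -34) = -43
MIN at R0 wants the lowest of {A=17, B=-43, C=-34}, so chooses B.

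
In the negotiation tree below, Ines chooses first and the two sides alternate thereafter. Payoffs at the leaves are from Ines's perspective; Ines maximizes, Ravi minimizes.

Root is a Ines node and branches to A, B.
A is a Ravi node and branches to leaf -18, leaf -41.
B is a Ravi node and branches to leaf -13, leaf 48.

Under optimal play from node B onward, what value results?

-13

B (Ravi): min(-13, 48) = -13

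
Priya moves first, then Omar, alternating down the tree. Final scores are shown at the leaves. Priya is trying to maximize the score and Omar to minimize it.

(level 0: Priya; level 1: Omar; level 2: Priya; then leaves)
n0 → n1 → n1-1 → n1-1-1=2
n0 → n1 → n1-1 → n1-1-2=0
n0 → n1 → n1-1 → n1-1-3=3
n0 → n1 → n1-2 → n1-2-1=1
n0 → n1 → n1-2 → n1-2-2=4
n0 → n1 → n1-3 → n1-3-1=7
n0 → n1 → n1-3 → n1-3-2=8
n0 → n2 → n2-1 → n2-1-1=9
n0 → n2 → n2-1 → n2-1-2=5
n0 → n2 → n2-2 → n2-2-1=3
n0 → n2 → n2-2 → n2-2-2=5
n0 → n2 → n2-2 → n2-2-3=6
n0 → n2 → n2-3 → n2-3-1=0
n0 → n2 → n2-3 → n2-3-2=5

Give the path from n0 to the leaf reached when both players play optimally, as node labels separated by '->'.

n0 -> n2 -> n2-3 -> n2-3-2

n1-1 (Priya): max(2, 0, 3) = 3
n1-2 (Priya): max(1, 4) = 4
n1-3 (Priya): max(7, 8) = 8
n1 (Omar): min(3, 4, 8) = 3
n2-1 (Priya): max(9, 5) = 9
n2-2 (Priya): max(3, 5, 6) = 6
n2-3 (Priya): max(0, 5) = 5
n2 (Omar): min(9, 6, 5) = 5
n0 (Priya): max(3, 5) = 5
At n0, Priya picks n2 (highest: 5).
At n2, Omar picks n2-3 (lowest: 5).
At n2-3, Priya picks n2-3-2 (highest: 5).
Terminal value 5.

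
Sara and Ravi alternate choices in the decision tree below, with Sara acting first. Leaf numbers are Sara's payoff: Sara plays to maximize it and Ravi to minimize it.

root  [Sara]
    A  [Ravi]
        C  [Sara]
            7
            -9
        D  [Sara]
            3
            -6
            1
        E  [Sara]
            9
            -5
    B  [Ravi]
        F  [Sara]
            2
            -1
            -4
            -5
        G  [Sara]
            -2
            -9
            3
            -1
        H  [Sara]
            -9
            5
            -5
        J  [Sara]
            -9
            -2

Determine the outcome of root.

C (Sara): max(7, -9) = 7
D (Sara): max(3, -6, 1) = 3
E (Sara): max(9, -5) = 9
A (Ravi): min(7, 3, 9) = 3
F (Sara): max(2, -1, -4, -5) = 2
G (Sara): max(-2, -9, 3, -1) = 3
H (Sara): max(-9, 5, -5) = 5
J (Sara): max(-9, -2) = -2
B (Ravi): min(2, 3, 5, -2) = -2
root (Sara): max(3, -2) = 3

3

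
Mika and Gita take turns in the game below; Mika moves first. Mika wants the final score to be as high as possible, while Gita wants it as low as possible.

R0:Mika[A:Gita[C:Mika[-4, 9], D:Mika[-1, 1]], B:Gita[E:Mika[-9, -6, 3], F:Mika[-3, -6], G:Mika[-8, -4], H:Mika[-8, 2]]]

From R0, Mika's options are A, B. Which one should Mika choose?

A

C (Mika): max(-4, 9) = 9
D (Mika): max(-1, 1) = 1
A (Gita): min(9, 1) = 1
E (Mika): max(-9, -6, 3) = 3
F (Mika): max(-3, -6) = -3
G (Mika): max(-8, -4) = -4
H (Mika): max(-8, 2) = 2
B (Gita): min(3, -3, -4, 2) = -4
R0 (Mika): max(1, -4) = 1
Mika at R0 wants the highest of {A=1, B=-4}, so chooses A.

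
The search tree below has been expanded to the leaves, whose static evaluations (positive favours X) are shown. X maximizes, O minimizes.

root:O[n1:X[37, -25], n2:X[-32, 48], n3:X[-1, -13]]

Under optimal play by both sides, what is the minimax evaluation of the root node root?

-1

n1 (X): max(37, -25) = 37
n2 (X): max(-32, 48) = 48
n3 (X): max(-1, -13) = -1
root (O): min(37, 48, -1) = -1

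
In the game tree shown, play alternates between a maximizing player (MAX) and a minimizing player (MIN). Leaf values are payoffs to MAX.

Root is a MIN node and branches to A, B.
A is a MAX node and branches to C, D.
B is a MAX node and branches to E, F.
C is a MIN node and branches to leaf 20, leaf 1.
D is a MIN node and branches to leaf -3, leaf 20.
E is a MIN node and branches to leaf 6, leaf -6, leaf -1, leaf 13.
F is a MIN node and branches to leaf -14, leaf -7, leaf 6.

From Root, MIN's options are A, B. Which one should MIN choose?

B

C (MIN): min(20, 1) = 1
D (MIN): min(-3, 20) = -3
A (MAX): max(1, -3) = 1
E (MIN): min(6, -6, -1, 13) = -6
F (MIN): min(-14, -7, 6) = -14
B (MAX): max(-6, -14) = -6
Root (MIN): min(1, -6) = -6
MIN at Root wants the lowest of {A=1, B=-6}, so chooses B.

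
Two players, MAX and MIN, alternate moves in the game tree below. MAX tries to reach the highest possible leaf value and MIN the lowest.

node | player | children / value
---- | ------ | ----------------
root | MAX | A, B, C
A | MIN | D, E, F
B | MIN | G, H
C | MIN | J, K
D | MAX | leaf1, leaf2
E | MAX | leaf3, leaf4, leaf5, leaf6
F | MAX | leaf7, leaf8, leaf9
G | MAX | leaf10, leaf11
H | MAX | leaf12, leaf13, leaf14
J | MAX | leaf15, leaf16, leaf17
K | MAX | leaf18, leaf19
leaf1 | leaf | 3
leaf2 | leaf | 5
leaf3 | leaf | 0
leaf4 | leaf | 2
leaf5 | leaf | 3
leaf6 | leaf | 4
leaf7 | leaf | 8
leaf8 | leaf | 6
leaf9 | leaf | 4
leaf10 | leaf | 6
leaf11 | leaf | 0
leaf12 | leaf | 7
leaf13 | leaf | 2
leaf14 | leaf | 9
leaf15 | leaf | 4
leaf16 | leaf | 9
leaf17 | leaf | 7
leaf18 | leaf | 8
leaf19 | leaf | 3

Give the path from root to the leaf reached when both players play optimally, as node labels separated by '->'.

D (MAX): max(3, 5) = 5
E (MAX): max(0, 2, 3, 4) = 4
F (MAX): max(8, 6, 4) = 8
A (MIN): min(5, 4, 8) = 4
G (MAX): max(6, 0) = 6
H (MAX): max(7, 2, 9) = 9
B (MIN): min(6, 9) = 6
J (MAX): max(4, 9, 7) = 9
K (MAX): max(8, 3) = 8
C (MIN): min(9, 8) = 8
root (MAX): max(4, 6, 8) = 8
At root, MAX picks C (highest: 8).
At C, MIN picks K (lowest: 8).
At K, MAX picks leaf18 (highest: 8).
Terminal value 8.

root -> C -> K -> leaf18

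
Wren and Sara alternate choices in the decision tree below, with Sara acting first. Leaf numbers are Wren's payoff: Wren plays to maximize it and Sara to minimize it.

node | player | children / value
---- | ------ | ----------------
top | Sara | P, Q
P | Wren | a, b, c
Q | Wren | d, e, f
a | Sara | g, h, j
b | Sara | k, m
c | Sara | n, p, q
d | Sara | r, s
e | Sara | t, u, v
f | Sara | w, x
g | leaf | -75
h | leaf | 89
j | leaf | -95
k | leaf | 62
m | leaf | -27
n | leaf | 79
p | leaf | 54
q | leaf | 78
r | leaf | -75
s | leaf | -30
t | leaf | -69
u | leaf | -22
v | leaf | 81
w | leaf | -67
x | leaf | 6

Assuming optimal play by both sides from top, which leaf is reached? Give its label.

w

a (Sara): min(-75, 89, -95) = -95
b (Sara): min(62, -27) = -27
c (Sara): min(79, 54, 78) = 54
P (Wren): max(-95, -27, 54) = 54
d (Sara): min(-75, -30) = -75
e (Sara): min(-69, -22, 81) = -69
f (Sara): min(-67, 6) = -67
Q (Wren): max(-75, -69, -67) = -67
top (Sara): min(54, -67) = -67
At top, Sara picks Q (lowest: -67).
At Q, Wren picks f (highest: -67).
At f, Sara picks w (lowest: -67).
Terminal value -67.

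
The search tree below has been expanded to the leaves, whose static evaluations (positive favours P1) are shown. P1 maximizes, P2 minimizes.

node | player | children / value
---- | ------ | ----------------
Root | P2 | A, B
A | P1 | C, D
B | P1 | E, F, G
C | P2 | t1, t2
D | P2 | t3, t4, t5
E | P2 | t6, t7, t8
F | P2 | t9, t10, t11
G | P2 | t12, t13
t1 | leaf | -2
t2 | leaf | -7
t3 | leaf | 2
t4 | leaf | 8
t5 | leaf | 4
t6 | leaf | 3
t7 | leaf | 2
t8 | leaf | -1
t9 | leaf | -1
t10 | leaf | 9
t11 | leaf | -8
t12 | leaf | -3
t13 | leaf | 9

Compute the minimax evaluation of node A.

C (P2): min(-2, -7) = -7
D (P2): min(2, 8, 4) = 2
A (P1): max(-7, 2) = 2

2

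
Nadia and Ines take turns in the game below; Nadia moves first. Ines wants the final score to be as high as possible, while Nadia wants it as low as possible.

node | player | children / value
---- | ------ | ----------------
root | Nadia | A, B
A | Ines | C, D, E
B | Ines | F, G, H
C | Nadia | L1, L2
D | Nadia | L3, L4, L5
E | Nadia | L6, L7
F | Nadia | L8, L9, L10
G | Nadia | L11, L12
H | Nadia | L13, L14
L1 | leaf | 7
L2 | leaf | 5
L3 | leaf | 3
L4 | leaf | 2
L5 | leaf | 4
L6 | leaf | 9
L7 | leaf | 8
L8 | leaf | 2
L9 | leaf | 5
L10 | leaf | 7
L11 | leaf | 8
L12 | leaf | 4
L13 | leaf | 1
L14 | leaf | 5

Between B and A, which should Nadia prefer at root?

F (Nadia): min(2, 5, 7) = 2
G (Nadia): min(8, 4) = 4
H (Nadia): min(1, 5) = 1
B (Ines): max(2, 4, 1) = 4
C (Nadia): min(7, 5) = 5
D (Nadia): min(3, 2, 4) = 2
E (Nadia): min(9, 8) = 8
A (Ines): max(5, 2, 8) = 8
Nadia prefers the lower value; B=4, A=8. B is better since 4 < 8.

B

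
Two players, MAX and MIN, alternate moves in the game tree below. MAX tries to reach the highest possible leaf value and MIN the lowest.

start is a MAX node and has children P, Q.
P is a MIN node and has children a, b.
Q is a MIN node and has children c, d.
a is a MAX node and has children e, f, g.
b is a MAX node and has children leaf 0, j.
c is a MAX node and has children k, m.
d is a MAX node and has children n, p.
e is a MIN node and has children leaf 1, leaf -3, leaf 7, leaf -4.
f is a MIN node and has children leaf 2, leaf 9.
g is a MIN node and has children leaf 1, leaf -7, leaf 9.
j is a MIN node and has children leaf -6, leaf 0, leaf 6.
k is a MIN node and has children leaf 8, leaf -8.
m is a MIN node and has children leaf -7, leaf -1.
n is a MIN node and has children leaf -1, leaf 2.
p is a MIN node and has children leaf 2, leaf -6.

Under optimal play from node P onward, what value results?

0

e (MIN): min(1, -3, 7, -4) = -4
f (MIN): min(2, 9) = 2
g (MIN): min(1, -7, 9) = -7
a (MAX): max(-4, 2, -7) = 2
j (MIN): min(-6, 0, 6) = -6
b (MAX): max(0, -6) = 0
P (MIN): min(2, 0) = 0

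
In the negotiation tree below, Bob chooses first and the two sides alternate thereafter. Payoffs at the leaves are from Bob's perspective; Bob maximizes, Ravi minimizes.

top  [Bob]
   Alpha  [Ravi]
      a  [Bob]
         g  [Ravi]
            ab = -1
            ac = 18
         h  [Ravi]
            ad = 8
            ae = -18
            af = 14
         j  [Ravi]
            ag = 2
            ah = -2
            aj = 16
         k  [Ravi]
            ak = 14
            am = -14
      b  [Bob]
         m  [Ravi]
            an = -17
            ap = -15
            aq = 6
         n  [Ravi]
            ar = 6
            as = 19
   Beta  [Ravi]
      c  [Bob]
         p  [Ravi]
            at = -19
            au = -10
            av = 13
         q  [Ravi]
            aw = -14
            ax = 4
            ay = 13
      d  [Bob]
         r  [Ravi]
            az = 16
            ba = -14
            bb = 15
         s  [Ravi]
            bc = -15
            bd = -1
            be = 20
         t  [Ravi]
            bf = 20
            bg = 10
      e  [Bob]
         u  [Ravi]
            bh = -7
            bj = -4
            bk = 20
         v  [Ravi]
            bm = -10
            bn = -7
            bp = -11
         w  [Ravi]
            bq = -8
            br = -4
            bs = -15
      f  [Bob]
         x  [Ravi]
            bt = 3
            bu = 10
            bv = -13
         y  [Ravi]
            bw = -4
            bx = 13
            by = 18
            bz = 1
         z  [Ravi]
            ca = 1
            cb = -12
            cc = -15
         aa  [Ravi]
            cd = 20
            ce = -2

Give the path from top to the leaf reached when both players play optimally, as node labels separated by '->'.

top -> Alpha -> a -> g -> ab

g (Ravi): min(-1, 18) = -1
h (Ravi): min(8, -18, 14) = -18
j (Ravi): min(2, -2, 16) = -2
k (Ravi): min(14, -14) = -14
a (Bob): max(-1, -18, -2, -14) = -1
m (Ravi): min(-17, -15, 6) = -17
n (Ravi): min(6, 19) = 6
b (Bob): max(-17, 6) = 6
Alpha (Ravi): min(-1, 6) = -1
p (Ravi): min(-19, -10, 13) = -19
q (Ravi): min(-14, 4, 13) = -14
c (Bob): max(-19, -14) = -14
r (Ravi): min(16, -14, 15) = -14
s (Ravi): min(-15, -1, 20) = -15
t (Ravi): min(20, 10) = 10
d (Bob): max(-14, -15, 10) = 10
u (Ravi): min(-7, -4, 20) = -7
v (Ravi): min(-10, -7, -11) = -11
w (Ravi): min(-8, -4, -15) = -15
e (Bob): max(-7, -11, -15) = -7
x (Ravi): min(3, 10, -13) = -13
y (Ravi): min(-4, 13, 18, 1) = -4
z (Ravi): min(1, -12, -15) = -15
aa (Ravi): min(20, -2) = -2
f (Bob): max(-13, -4, -15, -2) = -2
Beta (Ravi): min(-14, 10, -7, -2) = -14
top (Bob): max(-1, -14) = -1
At top, Bob picks Alpha (highest: -1).
At Alpha, Ravi picks a (lowest: -1).
At a, Bob picks g (highest: -1).
At g, Ravi picks ab (lowest: -1).
Terminal value -1.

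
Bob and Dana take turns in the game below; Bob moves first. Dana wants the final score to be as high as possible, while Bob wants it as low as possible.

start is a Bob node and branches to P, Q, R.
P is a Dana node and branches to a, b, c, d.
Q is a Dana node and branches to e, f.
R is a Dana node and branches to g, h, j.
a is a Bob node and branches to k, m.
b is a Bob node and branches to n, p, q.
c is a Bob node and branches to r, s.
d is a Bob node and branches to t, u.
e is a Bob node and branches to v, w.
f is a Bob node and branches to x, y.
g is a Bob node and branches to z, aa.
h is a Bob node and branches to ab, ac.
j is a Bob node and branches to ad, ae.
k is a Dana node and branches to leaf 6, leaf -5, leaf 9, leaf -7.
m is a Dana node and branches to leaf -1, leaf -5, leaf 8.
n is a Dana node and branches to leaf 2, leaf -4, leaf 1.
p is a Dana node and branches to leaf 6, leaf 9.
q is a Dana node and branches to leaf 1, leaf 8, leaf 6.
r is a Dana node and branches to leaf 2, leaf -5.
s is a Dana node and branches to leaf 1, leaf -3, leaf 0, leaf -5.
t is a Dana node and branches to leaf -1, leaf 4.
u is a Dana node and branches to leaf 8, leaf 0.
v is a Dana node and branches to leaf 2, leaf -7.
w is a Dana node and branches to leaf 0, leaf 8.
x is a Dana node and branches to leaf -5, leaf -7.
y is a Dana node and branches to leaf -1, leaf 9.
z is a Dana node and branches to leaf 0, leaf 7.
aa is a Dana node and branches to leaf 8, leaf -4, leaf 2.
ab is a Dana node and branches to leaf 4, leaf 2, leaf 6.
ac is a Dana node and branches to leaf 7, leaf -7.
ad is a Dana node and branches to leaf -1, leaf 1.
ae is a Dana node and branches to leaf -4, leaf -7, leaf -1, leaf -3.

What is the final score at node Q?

v (Dana): max(2, -7) = 2
w (Dana): max(0, 8) = 8
e (Bob): min(2, 8) = 2
x (Dana): max(-5, -7) = -5
y (Dana): max(-1, 9) = 9
f (Bob): min(-5, 9) = -5
Q (Dana): max(2, -5) = 2

2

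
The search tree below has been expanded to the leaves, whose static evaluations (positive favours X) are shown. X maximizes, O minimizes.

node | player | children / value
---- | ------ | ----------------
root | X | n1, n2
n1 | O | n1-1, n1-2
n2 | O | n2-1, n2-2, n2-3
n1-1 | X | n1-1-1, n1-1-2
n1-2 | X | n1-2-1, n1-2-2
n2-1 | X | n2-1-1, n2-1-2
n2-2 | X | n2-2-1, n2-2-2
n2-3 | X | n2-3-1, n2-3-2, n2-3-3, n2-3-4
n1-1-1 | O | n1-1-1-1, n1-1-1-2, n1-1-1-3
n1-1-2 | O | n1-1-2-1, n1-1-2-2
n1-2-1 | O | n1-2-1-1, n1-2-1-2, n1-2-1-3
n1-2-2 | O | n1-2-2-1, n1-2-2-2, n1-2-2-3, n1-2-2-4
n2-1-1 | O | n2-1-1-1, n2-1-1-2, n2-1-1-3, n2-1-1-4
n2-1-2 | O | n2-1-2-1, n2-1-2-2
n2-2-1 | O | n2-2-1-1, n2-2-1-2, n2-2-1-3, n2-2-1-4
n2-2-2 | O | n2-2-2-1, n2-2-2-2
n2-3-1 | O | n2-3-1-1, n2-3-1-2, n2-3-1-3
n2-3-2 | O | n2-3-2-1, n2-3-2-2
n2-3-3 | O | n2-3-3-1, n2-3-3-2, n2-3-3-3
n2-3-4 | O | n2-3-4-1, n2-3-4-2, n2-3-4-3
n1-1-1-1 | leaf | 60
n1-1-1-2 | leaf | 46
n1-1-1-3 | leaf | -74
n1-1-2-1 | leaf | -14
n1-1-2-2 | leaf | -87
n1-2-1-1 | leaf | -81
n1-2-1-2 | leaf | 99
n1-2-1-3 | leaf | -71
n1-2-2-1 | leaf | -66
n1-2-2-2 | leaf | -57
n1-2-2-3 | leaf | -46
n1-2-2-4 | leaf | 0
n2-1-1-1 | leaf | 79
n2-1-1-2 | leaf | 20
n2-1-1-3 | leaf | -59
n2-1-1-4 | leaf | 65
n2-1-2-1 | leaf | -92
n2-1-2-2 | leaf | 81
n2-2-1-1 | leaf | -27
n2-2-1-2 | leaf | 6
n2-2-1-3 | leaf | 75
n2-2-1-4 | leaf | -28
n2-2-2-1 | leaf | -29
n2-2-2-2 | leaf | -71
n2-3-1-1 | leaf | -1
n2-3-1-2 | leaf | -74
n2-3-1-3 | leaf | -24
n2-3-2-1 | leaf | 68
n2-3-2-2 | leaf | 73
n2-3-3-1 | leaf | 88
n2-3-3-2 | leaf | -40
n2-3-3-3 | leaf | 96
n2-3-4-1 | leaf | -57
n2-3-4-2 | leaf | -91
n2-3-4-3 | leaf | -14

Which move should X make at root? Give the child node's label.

n1-1-1 (O): min(60, 46, -74) = -74
n1-1-2 (O): min(-14, -87) = -87
n1-1 (X): max(-74, -87) = -74
n1-2-1 (O): min(-81, 99, -71) = -81
n1-2-2 (O): min(-66, -57, -46, 0) = -66
n1-2 (X): max(-81, -66) = -66
n1 (O): min(-74, -66) = -74
n2-1-1 (O): min(79, 20, -59, 65) = -59
n2-1-2 (O): min(-92, 81) = -92
n2-1 (X): max(-59, -92) = -59
n2-2-1 (O): min(-27, 6, 75, -28) = -28
n2-2-2 (O): min(-29, -71) = -71
n2-2 (X): max(-28, -71) = -28
n2-3-1 (O): min(-1, -74, -24) = -74
n2-3-2 (O): min(68, 73) = 68
n2-3-3 (O): min(88, -40, 96) = -40
n2-3-4 (O): min(-57, -91, -14) = -91
n2-3 (X): max(-74, 68, -40, -91) = 68
n2 (O): min(-59, -28, 68) = -59
root (X): max(-74, -59) = -59
X at root wants the highest of {n1=-74, n2=-59}, so chooses n2.

n2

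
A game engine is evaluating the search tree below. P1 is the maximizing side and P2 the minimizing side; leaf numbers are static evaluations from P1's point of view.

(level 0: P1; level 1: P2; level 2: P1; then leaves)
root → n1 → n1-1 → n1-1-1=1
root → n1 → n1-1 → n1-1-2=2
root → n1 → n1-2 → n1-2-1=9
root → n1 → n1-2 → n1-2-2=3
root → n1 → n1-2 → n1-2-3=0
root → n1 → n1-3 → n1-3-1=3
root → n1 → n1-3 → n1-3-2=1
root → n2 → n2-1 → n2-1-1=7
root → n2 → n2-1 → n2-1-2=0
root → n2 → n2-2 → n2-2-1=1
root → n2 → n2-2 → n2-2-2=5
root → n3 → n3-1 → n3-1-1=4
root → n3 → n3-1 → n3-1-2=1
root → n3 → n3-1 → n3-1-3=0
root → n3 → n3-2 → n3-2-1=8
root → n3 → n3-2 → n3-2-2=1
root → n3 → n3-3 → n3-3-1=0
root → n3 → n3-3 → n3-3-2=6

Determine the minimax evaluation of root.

5

n1-1 (P1): max(1, 2) = 2
n1-2 (P1): max(9, 3, 0) = 9
n1-3 (P1): max(3, 1) = 3
n1 (P2): min(2, 9, 3) = 2
n2-1 (P1): max(7, 0) = 7
n2-2 (P1): max(1, 5) = 5
n2 (P2): min(7, 5) = 5
n3-1 (P1): max(4, 1, 0) = 4
n3-2 (P1): max(8, 1) = 8
n3-3 (P1): max(0, 6) = 6
n3 (P2): min(4, 8, 6) = 4
root (P1): max(2, 5, 4) = 5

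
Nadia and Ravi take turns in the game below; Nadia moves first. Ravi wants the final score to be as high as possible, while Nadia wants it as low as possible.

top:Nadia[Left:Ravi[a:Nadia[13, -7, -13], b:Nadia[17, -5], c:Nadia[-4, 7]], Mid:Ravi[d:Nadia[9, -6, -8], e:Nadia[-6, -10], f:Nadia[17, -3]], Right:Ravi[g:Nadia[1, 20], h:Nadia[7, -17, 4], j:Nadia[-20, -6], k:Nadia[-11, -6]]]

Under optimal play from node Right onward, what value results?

g (Nadia): min(1, 20) = 1
h (Nadia): min(7, -17, 4) = -17
j (Nadia): min(-20, -6) = -20
k (Nadia): min(-11, -6) = -11
Right (Ravi): max(1, -17, -20, -11) = 1

1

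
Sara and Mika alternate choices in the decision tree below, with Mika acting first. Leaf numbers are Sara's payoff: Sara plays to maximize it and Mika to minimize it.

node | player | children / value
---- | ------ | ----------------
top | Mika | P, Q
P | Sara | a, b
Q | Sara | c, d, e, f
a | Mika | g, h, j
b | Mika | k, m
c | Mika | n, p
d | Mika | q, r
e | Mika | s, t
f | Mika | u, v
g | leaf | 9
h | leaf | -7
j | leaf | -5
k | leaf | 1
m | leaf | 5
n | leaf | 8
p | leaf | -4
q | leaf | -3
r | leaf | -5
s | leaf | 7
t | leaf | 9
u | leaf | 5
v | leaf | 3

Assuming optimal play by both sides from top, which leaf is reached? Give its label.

a (Mika): min(9, -7, -5) = -7
b (Mika): min(1, 5) = 1
P (Sara): max(-7, 1) = 1
c (Mika): min(8, -4) = -4
d (Mika): min(-3, -5) = -5
e (Mika): min(7, 9) = 7
f (Mika): min(5, 3) = 3
Q (Sara): max(-4, -5, 7, 3) = 7
top (Mika): min(1, 7) = 1
At top, Mika picks P (lowest: 1).
At P, Sara picks b (highest: 1).
At b, Mika picks k (lowest: 1).
Terminal value 1.

k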